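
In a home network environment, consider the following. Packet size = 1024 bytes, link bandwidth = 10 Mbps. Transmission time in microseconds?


Given: packet = 1024 bytes, bandwidth = 10 Mbps
Packet in bits = 1024 * 8 = 8192 bits
Bandwidth = 10 * 10^6 = 10000000 bps
Time = 8192 / 10000000 seconds
Time in us = 8192 * 10^6 / 10000000 = 819.2

819.2


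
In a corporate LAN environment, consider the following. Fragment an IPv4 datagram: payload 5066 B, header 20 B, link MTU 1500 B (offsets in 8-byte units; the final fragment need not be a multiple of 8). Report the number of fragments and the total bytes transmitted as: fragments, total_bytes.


Max data per non-final fragment = floor((MTU - header)/8)*8 = floor((1500 - 20)/8)*8 = floor(1480/8)*8 = 1480 B
Final fragment needs no 8-byte alignment: it can carry up to MTU - header = 1480 B
Non-final fragments needed = ceil((payload - 1480) / 1480) = ceil(3586/1480) = ceil(2.4230) = 3
Number of fragments = 3 + 1 = 4
Fragment sizes (data): 3 * 1480 B + 626 B (last, 626 <= 1480 OK)
Total bytes sent = payload + n_frags * header = 5066 + 4*20 = 5066 + 80 = 5146 B

4, 5146


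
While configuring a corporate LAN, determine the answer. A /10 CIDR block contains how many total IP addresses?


Given: CIDR prefix /10
Host bits = 32 - 10 = 22
Total addresses = 2^22 = 4194304

4194304


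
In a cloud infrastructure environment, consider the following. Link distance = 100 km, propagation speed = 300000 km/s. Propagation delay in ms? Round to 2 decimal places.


Given: distance = 100 km, speed = 300000 km/s
Delay = distance / speed = 100 / 300000 seconds
Delay in ms = 100 * 1000 / 300000
Delay = 0.3333 ms
Rounded to 2 dp = 0.33 ms

0.33


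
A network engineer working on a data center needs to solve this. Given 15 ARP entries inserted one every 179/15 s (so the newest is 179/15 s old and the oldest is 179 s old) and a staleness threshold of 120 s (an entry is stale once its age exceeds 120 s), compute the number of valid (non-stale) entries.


Ages are k * 179/15 s for k = 1..15 (spacing = 11.9333 s).
Entry k is valid iff k * 179/15 <= 120 iff k <= 15 * 120 / 179 = 10.0559
n_valid = floor(10.0559) = 10
(n_stale = 15 - 10 = 5)

10


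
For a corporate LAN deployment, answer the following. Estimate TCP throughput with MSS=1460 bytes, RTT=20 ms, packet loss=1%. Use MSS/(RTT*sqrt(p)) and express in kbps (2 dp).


Given: MSS = 1460 bytes, RTT = 20 ms, loss = 1%
RTT in seconds = 20 / 1000 = 0.02
Loss rate = 1% = 0.01
sqrt(loss) = sqrt(0.01) = 0.1
Throughput (bytes/s) = 1460 / (0.02 * 0.1) = 730000.0000
Throughput (kbps) = 730000.0000 * 8 / 1000 = 5840.000000 -> 5840.00 kbps (2 dp)

5840.00


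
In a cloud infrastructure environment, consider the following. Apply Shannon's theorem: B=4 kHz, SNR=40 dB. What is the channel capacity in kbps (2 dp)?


Given: B = 4 kHz, SNR = 40 dB
SNR linear = 10^(40/10) = 10000
1 + SNR = 10001
log2(10001) = 13.2878566418
C = 4 * 1000 * 13.2878566418 = 53151.4266 bps
C = 53.151427 kbps -> 53.15 kbps (2 dp)

53.15


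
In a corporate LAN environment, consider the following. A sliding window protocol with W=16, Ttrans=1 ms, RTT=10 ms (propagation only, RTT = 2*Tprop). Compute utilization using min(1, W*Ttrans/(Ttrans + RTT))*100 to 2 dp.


Given: W = 16, Ttrans = 1 ms, RTT = 10 ms (= 2 * Tprop, Tprop = 5 ms)
Cycle time = Ttrans + RTT = 1 + 10 = 11 ms (first packet sent until its ACK returns)
W * Ttrans = 16 * 1 = 16 ms of sending per cycle
W * Ttrans / (Ttrans + RTT) = 16 / 11 = 1.454545
U = min(1, 1.454545) = 1.000000
U% = 100.00%

100.00


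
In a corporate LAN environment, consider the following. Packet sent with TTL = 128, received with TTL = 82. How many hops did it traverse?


Given: initial TTL = 128, received TTL = 82
Hops = initial TTL - received TTL
Hops = 128 - 82 = 46

46


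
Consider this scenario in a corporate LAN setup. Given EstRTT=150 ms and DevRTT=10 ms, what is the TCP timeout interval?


Given: EstRTT = 150 ms, DevRTT = 10 ms
Timeout = EstRTT + 4 * DevRTT
4 * DevRTT = 4 * 10 = 40
Timeout = 150 + 40 = 190 ms

190


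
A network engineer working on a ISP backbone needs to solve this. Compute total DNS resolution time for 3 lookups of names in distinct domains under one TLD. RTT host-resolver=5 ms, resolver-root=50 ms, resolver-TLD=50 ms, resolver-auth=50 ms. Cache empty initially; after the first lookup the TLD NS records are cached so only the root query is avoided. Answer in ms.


Lookup 1 (cold cache): local + root + TLD + auth = 5 + 50 + 50 + 50 = 155 ms
Lookups 2..3 (TLD NS cached -> skip root; new domain -> still ask TLD and auth): local + TLD + auth = 5 + 50 + 50 = 105 ms each
Remaining 2 lookups: 2 * 105 = 210 ms
Total = 155 + 210 = 365 ms

365


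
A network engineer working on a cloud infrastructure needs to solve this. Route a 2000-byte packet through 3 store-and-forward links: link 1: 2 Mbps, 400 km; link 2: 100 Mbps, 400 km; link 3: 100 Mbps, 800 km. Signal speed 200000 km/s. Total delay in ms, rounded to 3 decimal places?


Packet = 2000 bytes = 16000 bits. Store-and-forward: sum (t_trans + t_prop) per link.
Link 1: t_trans = 16000/(2*10^6) s = 8.0000 ms; t_prop = 400/200000 s = 2.0000 ms; subtotal = 10.0000 ms
Link 2: t_trans = 16000/(100*10^6) s = 0.1600 ms; t_prop = 400/200000 s = 2.0000 ms; subtotal = 2.1600 ms
Link 3: t_trans = 16000/(100*10^6) s = 0.1600 ms; t_prop = 800/200000 s = 4.0000 ms; subtotal = 4.1600 ms
End-to-end = 10.0000 + 2.1600 + 4.1600 = 16.3200 ms -> 16.320 ms (3 dp)

16.320


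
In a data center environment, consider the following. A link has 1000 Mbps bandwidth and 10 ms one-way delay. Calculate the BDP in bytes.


Given: bandwidth = 1000 Mbps, delay = 10 ms
BDP in bits = 1000 * 10^6 * 10 / 1000
BDP in bits = 10000000
BDP in bytes = 10000000 / 8 = 1250000

1250000


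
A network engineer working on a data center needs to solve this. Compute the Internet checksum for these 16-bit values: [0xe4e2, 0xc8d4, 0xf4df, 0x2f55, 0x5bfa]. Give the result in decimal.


Given words: [0xe4e2, 0xc8d4, 0xf4df, 0x2f55, 0x5bfa]
Step 1: Sum all words
Raw sum = 58594 + 51412 + 62687 + 12117 + 23546 = 208356
Step 2: Fold carry: (11748 + 3) = 11751
One's complement = ~11751 & 0xFFFF = 53784

53784


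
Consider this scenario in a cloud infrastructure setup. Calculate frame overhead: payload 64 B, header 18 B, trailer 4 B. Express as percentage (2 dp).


Given: payload = 64 B, header = 18 B, trailer = 4 B
Overhead bytes = header + trailer = 18 + 4 = 22
Total frame = payload + overhead = 64 + 22 = 86
Overhead % = 22 / 86 * 100 = 25.5814% -> 25.58% (2 dp)

25.58


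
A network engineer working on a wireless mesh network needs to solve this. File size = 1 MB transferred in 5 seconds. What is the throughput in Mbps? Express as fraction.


Given: file = 1 MB, time = 5 s
File in Mb = 1 * 8 = 8 Mb
Throughput = 8 / 5 Mbps
Throughput = 8/5 Mbps

8/5


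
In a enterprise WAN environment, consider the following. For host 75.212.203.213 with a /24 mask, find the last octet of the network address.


Given: IP = 75.212.203.213, prefix = /24
Subnet mask = 255.255.255.0
Last octet of IP: 213
Last octet of mask: 0
Network last octet = 213 AND 0 = 0

0


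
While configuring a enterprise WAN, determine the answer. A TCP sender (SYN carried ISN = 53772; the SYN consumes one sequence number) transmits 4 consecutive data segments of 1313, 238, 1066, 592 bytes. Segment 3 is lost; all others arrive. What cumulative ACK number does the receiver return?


SYN uses sequence number 53772; first data byte = ISN + 1 = 53773.
Segment 1: SEQ = 53773, len = 1313 B, covers [53773, 55085]
Segment 2: SEQ = 55086, len = 238 B, covers [55086, 55323]
Segment 3: SEQ = 55324, len = 1066 B, covers [55324, 56389] [LOST]
Segment 4: SEQ = 56390, len = 592 B, covers [56390, 56981]
In-order data received: bytes [53773, 55323] (segments 1..2).
Segment 3 missing -> gap begins at byte 55324; later segments buffered out of order.
Cumulative ACK = next expected in-order byte = 53773 + 1313 + 238 = 55324

55324


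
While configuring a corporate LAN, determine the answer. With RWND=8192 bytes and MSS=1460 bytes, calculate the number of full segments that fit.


Given: RWND = 8192 bytes, MSS = 1460 bytes
Full segments = floor(RWND / MSS)
Full segments = floor(8192 / 1460)
Full segments = floor(5.611) = 5

5


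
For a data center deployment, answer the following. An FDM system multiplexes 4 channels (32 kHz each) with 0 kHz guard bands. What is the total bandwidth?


Given: 4 channels, 32 kHz each, guard = 0 kHz
Channel bandwidth = 4 * 32 = 128 kHz
Guard bands = 3 gaps * 0 kHz = 0 kHz
Total = 128 + 0 = 128 kHz

128


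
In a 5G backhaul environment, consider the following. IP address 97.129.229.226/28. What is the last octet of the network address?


Given: IP = 97.129.229.226, prefix = /28
Subnet mask = 255.255.255.240
Last octet of IP: 226
Last octet of mask: 240
Network last octet = 226 AND 240 = 224

224


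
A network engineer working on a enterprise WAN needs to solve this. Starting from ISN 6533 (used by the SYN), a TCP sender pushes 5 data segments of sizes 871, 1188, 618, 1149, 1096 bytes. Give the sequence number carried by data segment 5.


The SYN occupies sequence number ISN = 6533, so the first data byte is ISN + 1 = 6534.
SEQ of data segment i = (ISN + 1) + sum of payload sizes of segments 1..i-1.
Segment 1: SEQ = 6534, payload = 871 bytes
Segment 2: SEQ = 7405, payload = 1188 bytes
Segment 3: SEQ = 8593, payload = 618 bytes
Segment 4: SEQ = 9211, payload = 1149 bytes
Segment 5: SEQ = 10360, payload = 1096 bytes
SEQ of segment 5 = 6534 + 871 + 1188 + 618 + 1149 = 10360

10360


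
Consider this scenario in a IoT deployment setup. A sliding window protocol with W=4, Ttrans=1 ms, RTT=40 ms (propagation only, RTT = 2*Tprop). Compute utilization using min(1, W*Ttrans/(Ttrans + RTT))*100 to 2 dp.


Given: W = 4, Ttrans = 1 ms, RTT = 40 ms (= 2 * Tprop, Tprop = 20 ms)
Cycle time = Ttrans + RTT = 1 + 40 = 41 ms (first packet sent until its ACK returns)
W * Ttrans = 4 * 1 = 4 ms of sending per cycle
W * Ttrans / (Ttrans + RTT) = 4 / 41 = 0.097561
U = min(1, 0.097561) = 0.097561
U% = 9.76%

9.76


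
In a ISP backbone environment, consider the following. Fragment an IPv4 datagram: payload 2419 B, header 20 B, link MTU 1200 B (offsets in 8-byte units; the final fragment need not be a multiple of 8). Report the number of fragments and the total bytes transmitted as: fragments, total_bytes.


Max data per non-final fragment = floor((MTU - header)/8)*8 = floor((1200 - 20)/8)*8 = floor(1180/8)*8 = 1176 B
Final fragment needs no 8-byte alignment: it can carry up to MTU - header = 1180 B
Non-final fragments needed = ceil((payload - 1180) / 1176) = ceil(1239/1176) = ceil(1.0536) = 2
Number of fragments = 2 + 1 = 3
Fragment sizes (data): 2 * 1176 B + 67 B (last, 67 <= 1180 OK)
Total bytes sent = payload + n_frags * header = 2419 + 3*20 = 2419 + 60 = 2479 B

3, 2479


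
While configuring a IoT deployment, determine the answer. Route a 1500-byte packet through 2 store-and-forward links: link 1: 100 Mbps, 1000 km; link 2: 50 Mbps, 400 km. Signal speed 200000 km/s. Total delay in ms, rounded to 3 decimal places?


Packet = 1500 bytes = 12000 bits. Store-and-forward: sum (t_trans + t_prop) per link.
Link 1: t_trans = 12000/(100*10^6) s = 0.1200 ms; t_prop = 1000/200000 s = 5.0000 ms; subtotal = 5.1200 ms
Link 2: t_trans = 12000/(50*10^6) s = 0.2400 ms; t_prop = 400/200000 s = 2.0000 ms; subtotal = 2.2400 ms
End-to-end = 5.1200 + 2.2400 = 7.3600 ms -> 7.360 ms (3 dp)

7.360


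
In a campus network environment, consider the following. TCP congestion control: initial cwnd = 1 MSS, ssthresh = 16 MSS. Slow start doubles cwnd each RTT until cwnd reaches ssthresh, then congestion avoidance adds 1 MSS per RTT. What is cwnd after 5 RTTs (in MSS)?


RTT 0: cwnd = 1 MSS (initial)
RTT 1: cwnd = 2 MSS (slow start, doubled)
RTT 2: cwnd = 4 MSS (slow start, doubled)
RTT 3: cwnd = 8 MSS (slow start, doubled)
RTT 4: cwnd = 16 MSS (slow start, doubled)
RTT 5: cwnd = 17 MSS (congestion avoidance, +1)

17


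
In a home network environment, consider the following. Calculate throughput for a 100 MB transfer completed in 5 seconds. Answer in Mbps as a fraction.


Given: file = 100 MB, time = 5 s
File in Mb = 100 * 8 = 800 Mb
Throughput = 800 / 5 Mbps
Throughput = 160 Mbps

160


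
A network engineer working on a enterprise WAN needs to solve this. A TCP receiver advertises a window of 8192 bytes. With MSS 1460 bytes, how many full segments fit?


Given: RWND = 8192 bytes, MSS = 1460 bytes
Full segments = floor(RWND / MSS)
Full segments = floor(8192 / 1460)
Full segments = floor(5.611) = 5

5


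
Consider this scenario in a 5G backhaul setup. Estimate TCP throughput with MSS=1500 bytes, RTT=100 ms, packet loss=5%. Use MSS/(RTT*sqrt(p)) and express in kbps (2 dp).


Given: MSS = 1500 bytes, RTT = 100 ms, loss = 5%
RTT in seconds = 100 / 1000 = 0.1
Loss rate = 5% = 0.05
sqrt(loss) = sqrt(0.05) = 0.223606797750
Throughput (bytes/s) = 1500 / (0.1 * 0.223606797750) = 67082.0393
Throughput (kbps) = 67082.0393 * 8 / 1000 = 536.656315 -> 536.66 kbps (2 dp)

536.66


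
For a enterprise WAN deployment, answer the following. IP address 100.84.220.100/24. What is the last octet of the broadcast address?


Given: IP = 100.84.220.100, prefix = /24
Host bits = 32 - 24 = 8
Network last octet = 100 AND mask = 0
Host part size = 2^8 - 1 = 255
Broadcast last octet = 0 OR 255 = 255

255


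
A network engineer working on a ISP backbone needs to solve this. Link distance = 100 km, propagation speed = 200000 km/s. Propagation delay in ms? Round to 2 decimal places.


Given: distance = 100 km, speed = 200000 km/s
Delay = distance / speed = 100 / 200000 seconds
Delay in ms = 100 * 1000 / 200000
Delay = 0.5000 ms
Rounded to 2 dp = 0.50 ms

0.50


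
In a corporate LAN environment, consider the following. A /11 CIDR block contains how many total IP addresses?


Given: CIDR prefix /11
Host bits = 32 - 11 = 21
Total addresses = 2^21 = 2097152

2097152


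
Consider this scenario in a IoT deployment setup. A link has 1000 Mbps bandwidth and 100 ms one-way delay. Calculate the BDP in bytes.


Given: bandwidth = 1000 Mbps, delay = 100 ms
BDP in bits = 1000 * 10^6 * 100 / 1000
BDP in bits = 100000000
BDP in bytes = 100000000 / 8 = 12500000

12500000


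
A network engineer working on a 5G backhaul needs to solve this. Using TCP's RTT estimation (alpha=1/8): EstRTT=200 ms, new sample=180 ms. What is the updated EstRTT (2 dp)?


Given: EstRTT = 200 ms, SampleRTT = 180 ms, alpha = 1/8
New EstRTT = (1 - alpha) * EstRTT + alpha * SampleRTT
(7/8) * 200 = 175
(1/8) * 180 = 22.5
New EstRTT = 175 + 22.5 = 197.5 ms -> 197.50 ms (2 dp)

197.50


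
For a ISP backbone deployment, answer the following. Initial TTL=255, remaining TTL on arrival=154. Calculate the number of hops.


Given: initial TTL = 255, received TTL = 154
Hops = initial TTL - received TTL
Hops = 255 - 154 = 101

101


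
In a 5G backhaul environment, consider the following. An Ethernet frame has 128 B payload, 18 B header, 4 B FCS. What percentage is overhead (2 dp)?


Given: payload = 128 B, header = 18 B, trailer = 4 B
Overhead bytes = header + trailer = 18 + 4 = 22
Total frame = payload + overhead = 128 + 22 = 150
Overhead % = 22 / 150 * 100 = 14.6667% -> 14.67% (2 dp)

14.67


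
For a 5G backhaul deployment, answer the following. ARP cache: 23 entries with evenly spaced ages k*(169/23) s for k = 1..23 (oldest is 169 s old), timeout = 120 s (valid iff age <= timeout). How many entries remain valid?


Ages are k * 169/23 s for k = 1..23 (spacing = 7.3478 s).
Entry k is valid iff k * 169/23 <= 120 iff k <= 23 * 120 / 169 = 16.3314
n_valid = floor(16.3314) = 16
(n_stale = 23 - 16 = 7)

16


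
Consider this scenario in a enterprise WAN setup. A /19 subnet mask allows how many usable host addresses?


Given: subnet mask /19
Host bits = 32 - 19 = 13
Total addresses = 2^13 = 8192
Usable hosts = 8192 - 2 (network + broadcast) = 8190

8190


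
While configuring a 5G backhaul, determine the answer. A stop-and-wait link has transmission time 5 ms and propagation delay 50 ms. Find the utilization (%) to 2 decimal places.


Given: Ttrans = 5 ms, Tprop = 50 ms
RTT = 2 * Tprop = 2 * 50 = 100 ms
U = Ttrans / (Ttrans + RTT)
U = 5 / (5 + 100)
U = 5 / 105 = 0.047619
U% = 4.76%

4.76


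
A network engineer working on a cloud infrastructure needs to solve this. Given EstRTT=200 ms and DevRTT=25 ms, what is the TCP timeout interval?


Given: EstRTT = 200 ms, DevRTT = 25 ms
Timeout = EstRTT + 4 * DevRTT
4 * DevRTT = 4 * 25 = 100
Timeout = 200 + 100 = 300 ms

300


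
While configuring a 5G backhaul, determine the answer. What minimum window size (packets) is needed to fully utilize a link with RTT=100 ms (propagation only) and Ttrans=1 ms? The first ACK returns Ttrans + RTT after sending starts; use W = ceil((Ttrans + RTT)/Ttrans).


Given: Ttrans = 1 ms, RTT = 100 ms (= 2 * Tprop, Tprop = 50 ms)
Time until first ACK returns = Ttrans + RTT = 1 + 100 = 101 ms
Need W * Ttrans >= Ttrans + RTT  ->  W >= (Ttrans + RTT) / Ttrans
(Ttrans + RTT) / Ttrans = 101 / 1 = 101
W_min = ceil(101) = 101

101


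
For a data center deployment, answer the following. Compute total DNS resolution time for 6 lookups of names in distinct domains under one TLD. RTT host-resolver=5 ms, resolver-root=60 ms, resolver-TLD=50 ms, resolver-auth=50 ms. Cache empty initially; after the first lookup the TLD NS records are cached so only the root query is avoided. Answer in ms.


Lookup 1 (cold cache): local + root + TLD + auth = 5 + 60 + 50 + 50 = 165 ms
Lookups 2..6 (TLD NS cached -> skip root; new domain -> still ask TLD and auth): local + TLD + auth = 5 + 50 + 50 = 105 ms each
Remaining 5 lookups: 5 * 105 = 525 ms
Total = 165 + 525 = 690 ms

690


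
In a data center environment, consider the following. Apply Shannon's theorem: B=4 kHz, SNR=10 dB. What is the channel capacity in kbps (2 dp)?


Given: B = 4 kHz, SNR = 10 dB
SNR linear = 10^(10/10) = 10
1 + SNR = 11
log2(11) = 3.4594316186
C = 4 * 1000 * 3.4594316186 = 13837.7265 bps
C = 13.837726 kbps -> 13.84 kbps (2 dp)

13.84


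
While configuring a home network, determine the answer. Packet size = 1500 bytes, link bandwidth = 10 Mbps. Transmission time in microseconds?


Given: packet = 1500 bytes, bandwidth = 10 Mbps
Packet in bits = 1500 * 8 = 12000 bits
Bandwidth = 10 * 10^6 = 10000000 bps
Time = 12000 / 10000000 seconds
Time in us = 12000 * 10^6 / 10000000 = 1200

1200


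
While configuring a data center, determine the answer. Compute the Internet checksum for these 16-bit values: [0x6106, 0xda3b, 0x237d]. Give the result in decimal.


Given words: [0x6106, 0xda3b, 0x237d]
Step 1: Sum all words
Raw sum = 24838 + 55867 + 9085 = 89790
Step 2: Fold carry: (24254 + 1) = 24255
One's complement = ~24255 & 0xFFFF = 41280

41280


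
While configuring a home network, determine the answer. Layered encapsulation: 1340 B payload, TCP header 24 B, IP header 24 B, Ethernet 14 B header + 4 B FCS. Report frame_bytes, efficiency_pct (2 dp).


TCP segment = 1340 + 24 = 1364 B
IP packet = 1364 + 24 = 1388 B
Ethernet frame = 1388 + 14 + 4 = 1406 B
Efficiency = app / frame = 1340 / 1406 = 0.953058 = 95.3058% -> 95.31% (2 dp)

1406, 95.31


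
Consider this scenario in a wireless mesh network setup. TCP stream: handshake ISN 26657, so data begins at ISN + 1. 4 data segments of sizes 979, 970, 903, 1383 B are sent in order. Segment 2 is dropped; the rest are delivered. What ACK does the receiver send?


SYN uses sequence number 26657; first data byte = ISN + 1 = 26658.
Segment 1: SEQ = 26658, len = 979 B, covers [26658, 27636]
Segment 2: SEQ = 27637, len = 970 B, covers [27637, 28606] [LOST]
Segment 3: SEQ = 28607, len = 903 B, covers [28607, 29509]
Segment 4: SEQ = 29510, len = 1383 B, covers [29510, 30892]
In-order data received: bytes [26658, 27636] (segments 1..1).
Segment 2 missing -> gap begins at byte 27637; later segments buffered out of order.
Cumulative ACK = next expected in-order byte = 26658 + 979 = 27637

27637


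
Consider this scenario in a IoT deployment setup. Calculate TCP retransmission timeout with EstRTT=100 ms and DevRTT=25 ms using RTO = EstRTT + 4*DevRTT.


Given: EstRTT = 100 ms, DevRTT = 25 ms
Timeout = EstRTT + 4 * DevRTT
4 * DevRTT = 4 * 25 = 100
Timeout = 100 + 100 = 200 ms

200


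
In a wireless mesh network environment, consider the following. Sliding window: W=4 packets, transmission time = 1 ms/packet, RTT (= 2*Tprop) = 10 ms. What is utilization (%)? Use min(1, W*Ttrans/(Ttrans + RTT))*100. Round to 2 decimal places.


Given: W = 4, Ttrans = 1 ms, RTT = 10 ms (= 2 * Tprop, Tprop = 5 ms)
Cycle time = Ttrans + RTT = 1 + 10 = 11 ms (first packet sent until its ACK returns)
W * Ttrans = 4 * 1 = 4 ms of sending per cycle
W * Ttrans / (Ttrans + RTT) = 4 / 11 = 0.363636
U = min(1, 0.363636) = 0.363636
U% = 36.36%

36.36


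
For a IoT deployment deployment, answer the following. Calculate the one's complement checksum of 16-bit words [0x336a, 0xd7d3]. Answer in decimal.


Given words: [0x336a, 0xd7d3]
Step 1: Sum all words
Raw sum = 13162 + 55251 = 68413
Step 2: Fold carry: (2877 + 1) = 2878
One's complement = ~2878 & 0xFFFF = 62657

62657


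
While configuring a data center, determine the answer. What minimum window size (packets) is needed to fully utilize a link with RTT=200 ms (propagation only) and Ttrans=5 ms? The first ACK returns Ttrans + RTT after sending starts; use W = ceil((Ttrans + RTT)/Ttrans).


Given: Ttrans = 5 ms, RTT = 200 ms (= 2 * Tprop, Tprop = 100 ms)
Time until first ACK returns = Ttrans + RTT = 5 + 200 = 205 ms
Need W * Ttrans >= Ttrans + RTT  ->  W >= (Ttrans + RTT) / Ttrans
(Ttrans + RTT) / Ttrans = 205 / 5 = 41
W_min = ceil(41) = 41

41


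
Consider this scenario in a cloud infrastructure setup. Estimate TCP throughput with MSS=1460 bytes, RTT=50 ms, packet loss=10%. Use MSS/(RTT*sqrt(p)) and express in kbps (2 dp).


Given: MSS = 1460 bytes, RTT = 50 ms, loss = 10%
RTT in seconds = 50 / 1000 = 0.05
Loss rate = 10% = 0.1
sqrt(loss) = sqrt(0.1) = 0.316227766017
Throughput (bytes/s) = 1460 / (0.05 * 0.316227766017) = 92338.5077
Throughput (kbps) = 92338.5077 * 8 / 1000 = 738.708061 -> 738.71 kbps (2 dp)

738.71


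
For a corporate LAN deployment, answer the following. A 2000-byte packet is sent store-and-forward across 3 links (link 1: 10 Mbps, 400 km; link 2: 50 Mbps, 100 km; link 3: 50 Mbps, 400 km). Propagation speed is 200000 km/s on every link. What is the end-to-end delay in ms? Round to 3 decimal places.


Packet = 2000 bytes = 16000 bits. Store-and-forward: sum (t_trans + t_prop) per link.
Link 1: t_trans = 16000/(10*10^6) s = 1.6000 ms; t_prop = 400/200000 s = 2.0000 ms; subtotal = 3.6000 ms
Link 2: t_trans = 16000/(50*10^6) s = 0.3200 ms; t_prop = 100/200000 s = 0.5000 ms; subtotal = 0.8200 ms
Link 3: t_trans = 16000/(50*10^6) s = 0.3200 ms; t_prop = 400/200000 s = 2.0000 ms; subtotal = 2.3200 ms
End-to-end = 3.6000 + 0.8200 + 2.3200 = 6.7400 ms -> 6.740 ms (3 dp)

6.740


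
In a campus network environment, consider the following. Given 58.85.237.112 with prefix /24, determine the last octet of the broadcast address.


Given: IP = 58.85.237.112, prefix = /24
Host bits = 32 - 24 = 8
Network last octet = 112 AND mask = 0
Host part size = 2^8 - 1 = 255
Broadcast last octet = 0 OR 255 = 255

255


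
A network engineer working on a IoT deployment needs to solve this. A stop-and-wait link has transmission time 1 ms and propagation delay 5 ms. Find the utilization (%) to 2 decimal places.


Given: Ttrans = 1 ms, Tprop = 5 ms
RTT = 2 * Tprop = 2 * 5 = 10 ms
U = Ttrans / (Ttrans + RTT)
U = 1 / (1 + 10)
U = 1 / 11 = 0.090909
U% = 9.09%

9.09


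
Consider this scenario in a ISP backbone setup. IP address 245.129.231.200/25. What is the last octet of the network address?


Given: IP = 245.129.231.200, prefix = /25
Subnet mask = 255.255.255.128
Last octet of IP: 200
Last octet of mask: 128
Network last octet = 200 AND 128 = 128

128


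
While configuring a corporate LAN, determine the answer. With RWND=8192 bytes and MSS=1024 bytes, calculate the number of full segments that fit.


Given: RWND = 8192 bytes, MSS = 1024 bytes
Full segments = floor(RWND / MSS)
Full segments = floor(8192 / 1024)
Full segments = floor(8.0) = 8

8


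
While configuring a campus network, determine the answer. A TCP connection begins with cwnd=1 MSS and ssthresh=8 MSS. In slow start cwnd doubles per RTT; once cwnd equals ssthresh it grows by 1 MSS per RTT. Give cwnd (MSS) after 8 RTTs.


RTT 0: cwnd = 1 MSS (initial)
RTT 1: cwnd = 2 MSS (slow start, doubled)
RTT 2: cwnd = 4 MSS (slow start, doubled)
RTT 3: cwnd = 8 MSS (slow start, doubled)
RTT 4: cwnd = 9 MSS (congestion avoidance, +1)
RTT 5: cwnd = 10 MSS (congestion avoidance, +1)
RTT 6: cwnd = 11 MSS (congestion avoidance, +1)
RTT 7: cwnd = 12 MSS (congestion avoidance, +1)
RTT 8: cwnd = 13 MSS (congestion avoidance, +1)

13


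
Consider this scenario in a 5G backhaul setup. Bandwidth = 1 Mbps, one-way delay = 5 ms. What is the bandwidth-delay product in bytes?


Given: bandwidth = 1 Mbps, delay = 5 ms
BDP in bits = 1 * 10^6 * 5 / 1000
BDP in bits = 5000
BDP in bytes = 5000 / 8 = 625

625


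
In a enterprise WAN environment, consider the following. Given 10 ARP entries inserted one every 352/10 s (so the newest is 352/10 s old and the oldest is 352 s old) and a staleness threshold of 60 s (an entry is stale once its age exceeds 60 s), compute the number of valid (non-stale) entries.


Ages are k * 352/10 s for k = 1..10 (spacing = 35.2000 s).
Entry k is valid iff k * 352/10 <= 60 iff k <= 10 * 60 / 352 = 1.7045
n_valid = floor(1.7045) = 1
(n_stale = 10 - 1 = 9)

1


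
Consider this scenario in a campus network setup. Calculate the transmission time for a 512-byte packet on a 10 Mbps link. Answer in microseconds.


Given: packet = 512 bytes, bandwidth = 10 Mbps
Packet in bits = 512 * 8 = 4096 bits
Bandwidth = 10 * 10^6 = 10000000 bps
Time = 4096 / 10000000 seconds
Time in us = 4096 * 10^6 / 10000000 = 409.6

409.6


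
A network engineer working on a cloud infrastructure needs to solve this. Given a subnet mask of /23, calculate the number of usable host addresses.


Given: subnet mask /23
Host bits = 32 - 23 = 9
Total addresses = 2^9 = 512
Usable hosts = 512 - 2 (network + broadcast) = 510

510


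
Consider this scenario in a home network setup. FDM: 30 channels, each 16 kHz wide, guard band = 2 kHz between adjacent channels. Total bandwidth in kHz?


Given: 30 channels, 16 kHz each, guard = 2 kHz
Channel bandwidth = 30 * 16 = 480 kHz
Guard bands = 29 gaps * 2 kHz = 58 kHz
Total = 480 + 58 = 538 kHz

538


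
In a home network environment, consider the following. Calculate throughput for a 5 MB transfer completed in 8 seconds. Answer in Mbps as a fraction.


Given: file = 5 MB, time = 8 s
File in Mb = 5 * 8 = 40 Mb
Throughput = 40 / 8 Mbps
Throughput = 5 Mbps

5


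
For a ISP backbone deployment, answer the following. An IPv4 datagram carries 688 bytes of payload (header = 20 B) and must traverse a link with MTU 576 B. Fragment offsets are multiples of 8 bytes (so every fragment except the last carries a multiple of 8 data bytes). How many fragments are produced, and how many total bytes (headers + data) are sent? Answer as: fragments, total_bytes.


Max data per non-final fragment = floor((MTU - header)/8)*8 = floor((576 - 20)/8)*8 = floor(556/8)*8 = 552 B
Final fragment needs no 8-byte alignment: it can carry up to MTU - header = 556 B
Non-final fragments needed = ceil((payload - 556) / 552) = ceil(132/552) = ceil(0.2391) = 1
Number of fragments = 1 + 1 = 2
Fragment sizes (data): 1 * 552 B + 136 B (last, 136 <= 556 OK)
Total bytes sent = payload + n_frags * header = 688 + 2*20 = 688 + 40 = 728 B

2, 728


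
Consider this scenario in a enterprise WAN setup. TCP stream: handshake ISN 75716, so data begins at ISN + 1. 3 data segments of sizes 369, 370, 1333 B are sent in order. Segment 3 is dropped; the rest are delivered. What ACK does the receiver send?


SYN uses sequence number 75716; first data byte = ISN + 1 = 75717.
Segment 1: SEQ = 75717, len = 369 B, covers [75717, 76085]
Segment 2: SEQ = 76086, len = 370 B, covers [76086, 76455]
Segment 3: SEQ = 76456, len = 1333 B, covers [76456, 77788] [LOST]
In-order data received: bytes [75717, 76455] (segments 1..2).
Segment 3 missing -> gap begins at byte 76456.
Cumulative ACK = next expected in-order byte = 75717 + 369 + 370 = 76456

76456


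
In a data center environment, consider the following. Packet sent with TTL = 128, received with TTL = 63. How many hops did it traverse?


Given: initial TTL = 128, received TTL = 63
Hops = initial TTL - received TTL
Hops = 128 - 63 = 65

65


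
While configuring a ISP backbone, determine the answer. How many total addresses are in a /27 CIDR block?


Given: CIDR prefix /27
Host bits = 32 - 27 = 5
Total addresses = 2^5 = 32

32


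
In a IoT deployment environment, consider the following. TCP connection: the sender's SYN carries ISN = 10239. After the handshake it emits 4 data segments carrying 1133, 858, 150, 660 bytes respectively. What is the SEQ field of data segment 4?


The SYN occupies sequence number ISN = 10239, so the first data byte is ISN + 1 = 10240.
SEQ of data segment i = (ISN + 1) + sum of payload sizes of segments 1..i-1.
Segment 1: SEQ = 10240, payload = 1133 bytes
Segment 2: SEQ = 11373, payload = 858 bytes
Segment 3: SEQ = 12231, payload = 150 bytes
Segment 4: SEQ = 12381, payload = 660 bytes
SEQ of segment 4 = 10240 + 1133 + 858 + 150 = 12381

12381


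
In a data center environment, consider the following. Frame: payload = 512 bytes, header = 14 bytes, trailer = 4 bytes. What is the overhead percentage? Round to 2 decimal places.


Given: payload = 512 B, header = 14 B, trailer = 4 B
Overhead bytes = header + trailer = 14 + 4 = 18
Total frame = payload + overhead = 512 + 18 = 530
Overhead % = 18 / 530 * 100 = 3.3962% -> 3.40% (2 dp)

3.40


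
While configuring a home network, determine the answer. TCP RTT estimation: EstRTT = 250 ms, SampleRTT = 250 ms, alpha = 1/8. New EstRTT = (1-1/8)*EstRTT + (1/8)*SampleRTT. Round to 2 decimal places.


Given: EstRTT = 250 ms, SampleRTT = 250 ms, alpha = 1/8
New EstRTT = (1 - alpha) * EstRTT + alpha * SampleRTT
(7/8) * 250 = 218.75
(1/8) * 250 = 31.25
New EstRTT = 218.75 + 31.25 = 250 ms -> 250.00 ms (2 dp)

250.00


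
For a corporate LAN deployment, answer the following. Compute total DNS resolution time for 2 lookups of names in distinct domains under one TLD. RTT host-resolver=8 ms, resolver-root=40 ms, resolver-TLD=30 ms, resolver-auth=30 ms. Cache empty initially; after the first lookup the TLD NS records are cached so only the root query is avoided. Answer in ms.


Lookup 1 (cold cache): local + root + TLD + auth = 8 + 40 + 30 + 30 = 108 ms
Lookups 2..2 (TLD NS cached -> skip root; new domain -> still ask TLD and auth): local + TLD + auth = 8 + 30 + 30 = 68 ms each
Remaining 1 lookups: 1 * 68 = 68 ms
Total = 108 + 68 = 176 ms

176


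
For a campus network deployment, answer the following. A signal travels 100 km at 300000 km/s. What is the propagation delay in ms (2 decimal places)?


Given: distance = 100 km, speed = 300000 km/s
Delay = distance / speed = 100 / 300000 seconds
Delay in ms = 100 * 1000 / 300000
Delay = 0.3333 ms
Rounded to 2 dp = 0.33 ms

0.33


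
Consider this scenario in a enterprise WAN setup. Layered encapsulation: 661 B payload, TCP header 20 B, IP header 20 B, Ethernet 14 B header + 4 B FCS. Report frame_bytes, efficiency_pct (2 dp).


TCP segment = 661 + 20 = 681 B
IP packet = 681 + 20 = 701 B
Ethernet frame = 701 + 14 + 4 = 719 B
Efficiency = app / frame = 661 / 719 = 0.919332 = 91.9332% -> 91.93% (2 dp)

719, 91.93


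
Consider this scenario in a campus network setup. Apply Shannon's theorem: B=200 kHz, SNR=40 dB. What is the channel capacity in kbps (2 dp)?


Given: B = 200 kHz, SNR = 40 dB
SNR linear = 10^(40/10) = 10000
1 + SNR = 10001
log2(10001) = 13.2878566418
C = 200 * 1000 * 13.2878566418 = 2657571.3284 bps
C = 2657.571328 kbps -> 2657.57 kbps (2 dp)

2657.57


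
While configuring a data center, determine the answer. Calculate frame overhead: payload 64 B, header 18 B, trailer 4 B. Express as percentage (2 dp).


Given: payload = 64 B, header = 18 B, trailer = 4 B
Overhead bytes = header + trailer = 18 + 4 = 22
Total frame = payload + overhead = 64 + 22 = 86
Overhead % = 22 / 86 * 100 = 25.5814% -> 25.58% (2 dp)

25.58


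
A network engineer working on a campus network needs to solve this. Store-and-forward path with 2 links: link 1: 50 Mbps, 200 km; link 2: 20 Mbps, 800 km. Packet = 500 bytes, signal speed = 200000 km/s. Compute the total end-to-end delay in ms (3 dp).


Packet = 500 bytes = 4000 bits. Store-and-forward: sum (t_trans + t_prop) per link.
Link 1: t_trans = 4000/(50*10^6) s = 0.0800 ms; t_prop = 200/200000 s = 1.0000 ms; subtotal = 1.0800 ms
Link 2: t_trans = 4000/(20*10^6) s = 0.2000 ms; t_prop = 800/200000 s = 4.0000 ms; subtotal = 4.2000 ms
End-to-end = 1.0800 + 4.2000 = 5.2800 ms -> 5.280 ms (3 dp)

5.280


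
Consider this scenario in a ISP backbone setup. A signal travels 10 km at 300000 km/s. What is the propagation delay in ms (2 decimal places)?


Given: distance = 10 km, speed = 300000 km/s
Delay = distance / speed = 10 / 300000 seconds
Delay in ms = 10 * 1000 / 300000
Delay = 0.0333 ms
Rounded to 2 dp = 0.03 ms

0.03


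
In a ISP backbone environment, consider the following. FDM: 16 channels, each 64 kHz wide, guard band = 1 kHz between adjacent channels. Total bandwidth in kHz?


Given: 16 channels, 64 kHz each, guard = 1 kHz
Channel bandwidth = 16 * 64 = 1024 kHz
Guard bands = 15 gaps * 1 kHz = 15 kHz
Total = 1024 + 15 = 1039 kHz

1039


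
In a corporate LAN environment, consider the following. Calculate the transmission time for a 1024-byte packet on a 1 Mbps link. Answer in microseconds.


Given: packet = 1024 bytes, bandwidth = 1 Mbps
Packet in bits = 1024 * 8 = 8192 bits
Bandwidth = 1 * 10^6 = 1000000 bps
Time = 8192 / 1000000 seconds
Time in us = 8192 * 10^6 / 1000000 = 8192

8192


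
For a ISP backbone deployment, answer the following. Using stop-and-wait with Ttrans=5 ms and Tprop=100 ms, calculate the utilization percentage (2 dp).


Given: Ttrans = 5 ms, Tprop = 100 ms
RTT = 2 * Tprop = 2 * 100 = 200 ms
U = Ttrans / (Ttrans + RTT)
U = 5 / (5 + 200)
U = 5 / 205 = 0.02439
U% = 2.44%

2.44


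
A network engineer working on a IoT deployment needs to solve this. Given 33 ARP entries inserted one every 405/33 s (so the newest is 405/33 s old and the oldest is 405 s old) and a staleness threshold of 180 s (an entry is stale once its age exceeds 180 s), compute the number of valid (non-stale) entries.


Ages are k * 405/33 s for k = 1..33 (spacing = 12.2727 s).
Entry k is valid iff k * 405/33 <= 180 iff k <= 33 * 180 / 405 = 14.6667
n_valid = floor(14.6667) = 14
(n_stale = 33 - 14 = 19)

14


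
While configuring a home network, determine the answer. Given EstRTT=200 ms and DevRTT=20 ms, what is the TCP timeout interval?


Given: EstRTT = 200 ms, DevRTT = 20 ms
Timeout = EstRTT + 4 * DevRTT
4 * DevRTT = 4 * 20 = 80
Timeout = 200 + 80 = 280 ms

280


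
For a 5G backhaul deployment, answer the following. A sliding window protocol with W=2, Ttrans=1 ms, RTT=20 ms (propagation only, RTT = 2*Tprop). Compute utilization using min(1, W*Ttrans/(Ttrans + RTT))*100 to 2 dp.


Given: W = 2, Ttrans = 1 ms, RTT = 20 ms (= 2 * Tprop, Tprop = 10 ms)
Cycle time = Ttrans + RTT = 1 + 20 = 21 ms (first packet sent until its ACK returns)
W * Ttrans = 2 * 1 = 2 ms of sending per cycle
W * Ttrans / (Ttrans + RTT) = 2 / 21 = 0.095238
U = min(1, 0.095238) = 0.095238
U% = 9.52%

9.52


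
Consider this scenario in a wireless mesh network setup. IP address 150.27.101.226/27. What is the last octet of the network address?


Given: IP = 150.27.101.226, prefix = /27
Subnet mask = 255.255.255.224
Last octet of IP: 226
Last octet of mask: 224
Network last octet = 226 AND 224 = 224

224


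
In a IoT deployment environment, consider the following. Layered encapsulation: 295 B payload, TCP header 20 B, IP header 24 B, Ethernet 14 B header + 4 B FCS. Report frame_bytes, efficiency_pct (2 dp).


TCP segment = 295 + 20 = 315 B
IP packet = 315 + 24 = 339 B
Ethernet frame = 339 + 14 + 4 = 357 B
Efficiency = app / frame = 295 / 357 = 0.826331 = 82.6331% -> 82.63% (2 dp)

357, 82.63


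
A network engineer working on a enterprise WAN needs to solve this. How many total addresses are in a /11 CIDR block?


Given: CIDR prefix /11
Host bits = 32 - 11 = 21
Total addresses = 2^21 = 2097152

2097152


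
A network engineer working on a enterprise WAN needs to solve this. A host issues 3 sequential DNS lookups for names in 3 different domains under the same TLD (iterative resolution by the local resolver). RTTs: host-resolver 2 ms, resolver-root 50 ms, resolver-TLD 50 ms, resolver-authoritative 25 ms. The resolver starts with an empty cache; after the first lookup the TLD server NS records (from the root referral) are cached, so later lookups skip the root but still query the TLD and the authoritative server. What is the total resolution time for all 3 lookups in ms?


Lookup 1 (cold cache): local + root + TLD + auth = 2 + 50 + 50 + 25 = 127 ms
Lookups 2..3 (TLD NS cached -> skip root; new domain -> still ask TLD and auth): local + TLD + auth = 2 + 50 + 25 = 77 ms each
Remaining 2 lookups: 2 * 77 = 154 ms
Total = 127 + 154 = 281 ms

281


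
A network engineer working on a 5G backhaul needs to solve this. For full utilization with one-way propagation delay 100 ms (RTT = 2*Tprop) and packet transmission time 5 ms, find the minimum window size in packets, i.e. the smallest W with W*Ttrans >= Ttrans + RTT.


Given: Ttrans = 5 ms, RTT = 200 ms (= 2 * Tprop, Tprop = 100 ms)
Time until first ACK returns = Ttrans + RTT = 5 + 200 = 205 ms
Need W * Ttrans >= Ttrans + RTT  ->  W >= (Ttrans + RTT) / Ttrans
(Ttrans + RTT) / Ttrans = 205 / 5 = 41
W_min = ceil(41) = 41

41


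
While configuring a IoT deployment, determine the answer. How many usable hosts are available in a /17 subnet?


Given: subnet mask /17
Host bits = 32 - 17 = 15
Total addresses = 2^15 = 32768
Usable hosts = 32768 - 2 (network + broadcast) = 32766

32766


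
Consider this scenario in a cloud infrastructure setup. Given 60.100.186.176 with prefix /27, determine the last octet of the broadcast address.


Given: IP = 60.100.186.176, prefix = /27
Host bits = 32 - 27 = 5
Network last octet = 176 AND mask = 160
Host part size = 2^5 - 1 = 31
Broadcast last octet = 160 OR 31 = 191

191


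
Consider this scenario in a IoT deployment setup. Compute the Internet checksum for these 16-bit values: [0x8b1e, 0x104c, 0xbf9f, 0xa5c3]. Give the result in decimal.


Given words: [0x8b1e, 0x104c, 0xbf9f, 0xa5c3]
Step 1: Sum all words
Raw sum = 35614 + 4172 + 49055 + 42435 = 131276
Step 2: Fold carry: (204 + 2) = 206
One's complement = ~206 & 0xFFFF = 65329

65329


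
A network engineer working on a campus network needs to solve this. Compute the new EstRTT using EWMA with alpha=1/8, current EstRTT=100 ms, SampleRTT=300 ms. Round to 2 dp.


Given: EstRTT = 100 ms, SampleRTT = 300 ms, alpha = 1/8
New EstRTT = (1 - alpha) * EstRTT + alpha * SampleRTT
(7/8) * 100 = 87.5
(1/8) * 300 = 37.5
New EstRTT = 87.5 + 37.5 = 125 ms -> 125.00 ms (2 dp)

125.00


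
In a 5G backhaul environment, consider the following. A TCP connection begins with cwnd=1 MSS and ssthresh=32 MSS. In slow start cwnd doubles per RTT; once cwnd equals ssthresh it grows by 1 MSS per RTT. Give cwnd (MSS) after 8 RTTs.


RTT 0: cwnd = 1 MSS (initial)
RTT 1: cwnd = 2 MSS (slow start, doubled)
RTT 2: cwnd = 4 MSS (slow start, doubled)
RTT 3: cwnd = 8 MSS (slow start, doubled)
RTT 4: cwnd = 16 MSS (slow start, doubled)
RTT 5: cwnd = 32 MSS (slow start, doubled)
RTT 6: cwnd = 33 MSS (congestion avoidance, +1)
RTT 7: cwnd = 34 MSS (congestion avoidance, +1)
RTT 8: cwnd = 35 MSS (congestion avoidance, +1)

35
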